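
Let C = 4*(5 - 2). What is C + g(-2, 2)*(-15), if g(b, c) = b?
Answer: 42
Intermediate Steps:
C = 12 (C = 4*3 = 12)
C + g(-2, 2)*(-15) = 12 - 2*(-15) = 12 + 30 = 42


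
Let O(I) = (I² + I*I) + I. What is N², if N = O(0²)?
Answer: 0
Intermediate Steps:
O(I) = I + 2*I² (O(I) = (I² + I²) + I = 2*I² + I = I + 2*I²)
N = 0 (N = 0²*(1 + 2*0²) = 0*(1 + 2*0) = 0*(1 + 0) = 0*1 = 0)
N² = 0² = 0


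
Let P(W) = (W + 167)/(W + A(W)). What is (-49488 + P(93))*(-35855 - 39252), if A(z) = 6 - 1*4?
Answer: 3716689660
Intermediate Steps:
A(z) = 2 (A(z) = 6 - 4 = 2)
P(W) = (167 + W)/(2 + W) (P(W) = (W + 167)/(W + 2) = (167 + W)/(2 + W))
(-49488 + P(93))*(-35855 - 39252) = (-49488 + (167 + 93)/(2 + 93))*(-35855 - 39252) = (-49488 + 260/95)*(-75107) = (-49488 + (1/95)*260)*(-75107) = (-49488 + 52/19)*(-75107) = -940220/19*(-75107) = 3716689660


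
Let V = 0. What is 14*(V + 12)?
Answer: 168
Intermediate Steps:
14*(V + 12) = 14*(0 + 12) = 14*12 = 168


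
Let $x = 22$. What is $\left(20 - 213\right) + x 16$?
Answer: $159$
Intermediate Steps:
$\left(20 - 213\right) + x 16 = \left(20 - 213\right) + 22 \cdot 16 = -193 + 352 = 159$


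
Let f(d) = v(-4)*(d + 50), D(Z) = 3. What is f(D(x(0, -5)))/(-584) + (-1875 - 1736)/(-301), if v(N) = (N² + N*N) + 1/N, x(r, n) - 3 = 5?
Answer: 6409265/703136 ≈ 9.1152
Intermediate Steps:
x(r, n) = 8 (x(r, n) = 3 + 5 = 8)
v(N) = 1/N + 2*N² (v(N) = (N² + N²) + 1/N = 2*N² + 1/N = 1/N + 2*N²)
f(d) = 3175/2 + 127*d/4 (f(d) = ((1 + 2*(-4)³)/(-4))*(d + 50) = (-(1 + 2*(-64))/4)*(50 + d) = (-(1 - 128)/4)*(50 + d) = (-¼*(-127))*(50 + d) = 127*(50 + d)/4 = 3175/2 + 127*d/4)
f(D(x(0, -5)))/(-584) + (-1875 - 1736)/(-301) = (3175/2 + (127/4)*3)/(-584) + (-1875 - 1736)/(-301) = (3175/2 + 381/4)*(-1/584) - 3611*(-1/301) = (6731/4)*(-1/584) + 3611/301 = -6731/2336 + 3611/301 = 6409265/703136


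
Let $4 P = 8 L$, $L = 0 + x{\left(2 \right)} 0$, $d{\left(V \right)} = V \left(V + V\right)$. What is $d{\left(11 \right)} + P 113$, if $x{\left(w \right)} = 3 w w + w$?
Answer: $242$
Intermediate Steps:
$d{\left(V \right)} = 2 V^{2}$ ($d{\left(V \right)} = V 2 V = 2 V^{2}$)
$x{\left(w \right)} = w + 3 w^{2}$ ($x{\left(w \right)} = 3 w^{2} + w = w + 3 w^{2}$)
$L = 0$ ($L = 0 + 2 \left(1 + 3 \cdot 2\right) 0 = 0 + 2 \left(1 + 6\right) 0 = 0 + 2 \cdot 7 \cdot 0 = 0 + 14 \cdot 0 = 0 + 0 = 0$)
$P = 0$ ($P = \frac{8 \cdot 0}{4} = \frac{1}{4} \cdot 0 = 0$)
$d{\left(11 \right)} + P 113 = 2 \cdot 11^{2} + 0 \cdot 113 = 2 \cdot 121 + 0 = 242 + 0 = 242$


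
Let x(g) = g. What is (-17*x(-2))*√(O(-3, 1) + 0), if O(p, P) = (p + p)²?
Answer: 204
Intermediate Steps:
O(p, P) = 4*p² (O(p, P) = (2*p)² = 4*p²)
(-17*x(-2))*√(O(-3, 1) + 0) = (-17*(-2))*√(4*(-3)² + 0) = 34*√(4*9 + 0) = 34*√(36 + 0) = 34*√36 = 34*6 = 204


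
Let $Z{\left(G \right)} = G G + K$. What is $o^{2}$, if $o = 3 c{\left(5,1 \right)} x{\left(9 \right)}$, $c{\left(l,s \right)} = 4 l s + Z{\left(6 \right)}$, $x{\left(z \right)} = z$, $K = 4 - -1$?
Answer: $2712609$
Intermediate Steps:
$K = 5$ ($K = 4 + 1 = 5$)
$Z{\left(G \right)} = 5 + G^{2}$ ($Z{\left(G \right)} = G G + 5 = G^{2} + 5 = 5 + G^{2}$)
$c{\left(l,s \right)} = 41 + 4 l s$ ($c{\left(l,s \right)} = 4 l s + \left(5 + 6^{2}\right) = 4 l s + \left(5 + 36\right) = 4 l s + 41 = 41 + 4 l s$)
$o = 1647$ ($o = 3 \left(41 + 4 \cdot 5 \cdot 1\right) 9 = 3 \left(41 + 20\right) 9 = 3 \cdot 61 \cdot 9 = 183 \cdot 9 = 1647$)
$o^{2} = 1647^{2} = 2712609$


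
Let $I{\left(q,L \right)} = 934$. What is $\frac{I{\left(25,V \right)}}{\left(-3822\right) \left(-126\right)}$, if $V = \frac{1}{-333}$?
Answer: $\frac{467}{240786} \approx 0.0019395$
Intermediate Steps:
$V = - \frac{1}{333} \approx -0.003003$
$\frac{I{\left(25,V \right)}}{\left(-3822\right) \left(-126\right)} = \frac{934}{\left(-3822\right) \left(-126\right)} = \frac{934}{481572} = 934 \cdot \frac{1}{481572} = \frac{467}{240786}$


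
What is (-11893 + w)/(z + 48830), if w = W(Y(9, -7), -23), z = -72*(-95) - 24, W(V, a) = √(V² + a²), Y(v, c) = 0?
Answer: -5935/27823 ≈ -0.21331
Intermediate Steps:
z = 6816 (z = 6840 - 24 = 6816)
w = 23 (w = √(0² + (-23)²) = √(0 + 529) = √529 = 23)
(-11893 + w)/(z + 48830) = (-11893 + 23)/(6816 + 48830) = -11870/55646 = -11870*1/55646 = -5935/27823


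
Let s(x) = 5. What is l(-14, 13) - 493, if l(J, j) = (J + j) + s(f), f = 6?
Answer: -489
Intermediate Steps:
l(J, j) = 5 + J + j (l(J, j) = (J + j) + 5 = 5 + J + j)
l(-14, 13) - 493 = (5 - 14 + 13) - 493 = 4 - 493 = -489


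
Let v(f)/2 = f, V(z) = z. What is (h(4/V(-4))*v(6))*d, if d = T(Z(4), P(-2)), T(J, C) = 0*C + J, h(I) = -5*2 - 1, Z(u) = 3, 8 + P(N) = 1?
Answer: -396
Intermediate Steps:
P(N) = -7 (P(N) = -8 + 1 = -7)
v(f) = 2*f
h(I) = -11 (h(I) = -10 - 1 = -11)
T(J, C) = J (T(J, C) = 0 + J = J)
d = 3
(h(4/V(-4))*v(6))*d = -22*6*3 = -11*12*3 = -132*3 = -396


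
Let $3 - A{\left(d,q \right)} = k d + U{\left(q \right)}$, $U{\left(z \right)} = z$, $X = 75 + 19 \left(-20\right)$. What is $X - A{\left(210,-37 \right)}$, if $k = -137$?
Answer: $-29115$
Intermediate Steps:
$X = -305$ ($X = 75 - 380 = -305$)
$A{\left(d,q \right)} = 3 - q + 137 d$ ($A{\left(d,q \right)} = 3 - \left(- 137 d + q\right) = 3 - \left(q - 137 d\right) = 3 + \left(- q + 137 d\right) = 3 - q + 137 d$)
$X - A{\left(210,-37 \right)} = -305 - \left(3 - -37 + 137 \cdot 210\right) = -305 - \left(3 + 37 + 28770\right) = -305 - 28810 = -29115$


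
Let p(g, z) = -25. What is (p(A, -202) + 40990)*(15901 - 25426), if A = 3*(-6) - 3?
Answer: -390191625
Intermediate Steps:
A = -21 (A = -18 - 3 = -21)
(p(A, -202) + 40990)*(15901 - 25426) = (-25 + 40990)*(15901 - 25426) = 40965*(-9525) = -390191625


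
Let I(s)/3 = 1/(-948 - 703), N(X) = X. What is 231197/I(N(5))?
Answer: -381706247/3 ≈ -1.2724e+8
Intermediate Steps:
I(s) = -3/1651 (I(s) = 3/(-948 - 703) = 3/(-1651) = 3*(-1/1651) = -3/1651)
231197/I(N(5)) = 231197/(-3/1651) = 231197*(-1651/3) = -381706247/3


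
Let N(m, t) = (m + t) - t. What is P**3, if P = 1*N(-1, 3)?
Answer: -1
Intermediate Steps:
N(m, t) = m
P = -1 (P = 1*(-1) = -1)
P**3 = (-1)**3 = -1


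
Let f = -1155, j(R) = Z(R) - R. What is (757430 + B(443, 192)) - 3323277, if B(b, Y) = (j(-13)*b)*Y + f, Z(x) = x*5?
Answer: -6989914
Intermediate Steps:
Z(x) = 5*x
j(R) = 4*R (j(R) = 5*R - R = 4*R)
B(b, Y) = -1155 - 52*Y*b (B(b, Y) = ((4*(-13))*b)*Y - 1155 = (-52*b)*Y - 1155 = -52*Y*b - 1155 = -1155 - 52*Y*b)
(757430 + B(443, 192)) - 3323277 = (757430 + (-1155 - 52*192*443)) - 3323277 = (757430 + (-1155 - 4422912)) - 3323277 = (757430 - 4424067) - 3323277 = -3666637 - 3323277 = -6989914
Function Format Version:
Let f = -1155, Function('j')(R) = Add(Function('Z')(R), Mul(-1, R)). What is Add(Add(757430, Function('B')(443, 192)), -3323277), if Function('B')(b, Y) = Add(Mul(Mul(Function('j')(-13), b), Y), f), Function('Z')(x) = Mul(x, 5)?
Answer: -6989914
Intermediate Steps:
Function('Z')(x) = Mul(5, x)
Function('j')(R) = Mul(4, R) (Function('j')(R) = Add(Mul(5, R), Mul(-1, R)) = Mul(4, R))
Function('B')(b, Y) = Add(-1155, Mul(-52, Y, b)) (Function('B')(b, Y) = Add(Mul(Mul(Mul(4, -13), b), Y), -1155) = Add(Mul(Mul(-52, b), Y), -1155) = Add(Mul(-52, Y, b), -1155) = Add(-1155, Mul(-52, Y, b)))
Add(Add(757430, Function('B')(443, 192)), -3323277) = Add(Add(757430, Add(-1155, Mul(-52, 192, 443))), -3323277) = Add(Add(757430, Add(-1155, -4422912)), -3323277) = Add(Add(757430, -4424067), -3323277) = Add(-3666637, -3323277) = -6989914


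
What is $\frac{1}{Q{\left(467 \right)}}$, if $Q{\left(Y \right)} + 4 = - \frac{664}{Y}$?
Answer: $- \frac{467}{2532} \approx -0.18444$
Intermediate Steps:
$Q{\left(Y \right)} = -4 - \frac{664}{Y}$
$\frac{1}{Q{\left(467 \right)}} = \frac{1}{-4 - \frac{664}{467}} = \frac{1}{- \frac{2532}{467}} = - \frac{467}{2532}$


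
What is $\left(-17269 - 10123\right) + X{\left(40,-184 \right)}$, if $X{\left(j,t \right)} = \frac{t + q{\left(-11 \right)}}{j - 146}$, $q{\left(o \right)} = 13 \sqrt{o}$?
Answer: $- \frac{1451684}{53} - \frac{13 i \sqrt{11}}{106} \approx -27390.0 - 0.40676 i$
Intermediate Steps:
$X{\left(j,t \right)} = \frac{t + 13 i \sqrt{11}}{-146 + j}$ ($X{\left(j,t \right)} = \frac{t + 13 \sqrt{-11}}{j - 146} = \frac{t + 13 i \sqrt{11}}{-146 + j}$)
$\left(-17269 - 10123\right) + X{\left(40,-184 \right)} = \left(-17269 - 10123\right) + \frac{-184 + 13 i \sqrt{11}}{-146 + 40} = -27392 + \frac{-184 + 13 i \sqrt{11}}{-106} = -27392 - \frac{-184 + 13 i \sqrt{11}}{106} = -27392 + \left(\frac{92}{53} - \frac{13 i \sqrt{11}}{106}\right) = - \frac{1451684}{53} - \frac{13 i \sqrt{11}}{106}$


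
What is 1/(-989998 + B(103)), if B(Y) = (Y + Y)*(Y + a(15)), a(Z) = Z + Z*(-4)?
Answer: -1/978050 ≈ -1.0224e-6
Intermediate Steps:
a(Z) = -3*Z (a(Z) = Z - 4*Z = -3*Z)
B(Y) = 2*Y*(-45 + Y) (B(Y) = (Y + Y)*(Y - 3*15) = (2*Y)*(Y - 45) = (2*Y)*(-45 + Y) = 2*Y*(-45 + Y))
1/(-989998 + B(103)) = 1/(-989998 + 2*103*(-45 + 103)) = 1/(-989998 + 2*103*58) = 1/(-989998 + 11948) = 1/(-978050) = -1/978050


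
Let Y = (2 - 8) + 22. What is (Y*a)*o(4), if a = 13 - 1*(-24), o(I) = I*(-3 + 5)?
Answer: 4736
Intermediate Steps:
o(I) = 2*I (o(I) = I*2 = 2*I)
Y = 16 (Y = -6 + 22 = 16)
a = 37 (a = 13 + 24 = 37)
(Y*a)*o(4) = (16*37)*(2*4) = 592*8 = 4736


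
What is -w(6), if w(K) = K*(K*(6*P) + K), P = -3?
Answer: 612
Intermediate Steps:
w(K) = -17*K**2 (w(K) = K*(K*(6*(-3)) + K) = K*(K*(-18) + K) = K*(-18*K + K) = K*(-17*K) = -17*K**2)
-w(6) = -(-17)*6**2 = -(-17)*36 = -1*(-612) = 612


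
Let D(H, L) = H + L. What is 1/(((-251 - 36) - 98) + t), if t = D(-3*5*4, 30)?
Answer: -1/415 ≈ -0.0024096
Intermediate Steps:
t = -30 (t = -3*5*4 + 30 = -15*4 + 30 = -60 + 30 = -30)
1/(((-251 - 36) - 98) + t) = 1/(((-251 - 36) - 98) - 30) = 1/((-287 - 98) - 30) = 1/(-385 - 30) = 1/(-415) = -1/415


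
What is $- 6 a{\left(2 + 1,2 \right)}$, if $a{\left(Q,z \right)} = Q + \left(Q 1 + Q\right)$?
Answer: $-54$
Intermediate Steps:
$a{\left(Q,z \right)} = 3 Q$ ($a{\left(Q,z \right)} = Q + \left(Q + Q\right) = Q + 2 Q = 3 Q$)
$- 6 a{\left(2 + 1,2 \right)} = - 6 \cdot 3 \left(2 + 1\right) = - 6 \cdot 3 \cdot 3 = \left(-6\right) 9 = -54$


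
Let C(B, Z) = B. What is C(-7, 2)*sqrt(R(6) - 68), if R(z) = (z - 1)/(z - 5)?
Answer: -21*I*sqrt(7) ≈ -55.561*I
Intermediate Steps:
R(z) = (-1 + z)/(-5 + z)
C(-7, 2)*sqrt(R(6) - 68) = -7*sqrt((-1 + 6)/(-5 + 6) - 68) = -7*sqrt(5/1 - 68) = -7*sqrt(1*5 - 68) = -7*sqrt(5 - 68) = -21*I*sqrt(7)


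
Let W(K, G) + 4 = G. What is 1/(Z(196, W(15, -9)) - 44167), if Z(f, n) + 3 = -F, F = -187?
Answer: -1/43983 ≈ -2.2736e-5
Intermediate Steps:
W(K, G) = -4 + G
Z(f, n) = 184 (Z(f, n) = -3 - 1*(-187) = -3 + 187 = 184)
1/(Z(196, W(15, -9)) - 44167) = 1/(184 - 44167) = 1/(-43983) = -1/43983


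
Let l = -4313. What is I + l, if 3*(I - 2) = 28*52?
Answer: -11477/3 ≈ -3825.7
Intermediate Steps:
I = 1462/3 (I = 2 + (28*52)/3 = 2 + (⅓)*1456 = 2 + 1456/3 = 1462/3 ≈ 487.33)
I + l = 1462/3 - 4313 = -11477/3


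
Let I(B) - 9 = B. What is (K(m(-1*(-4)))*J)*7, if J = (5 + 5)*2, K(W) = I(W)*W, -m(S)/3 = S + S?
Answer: 50400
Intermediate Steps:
m(S) = -6*S (m(S) = -3*(S + S) = -6*S)
I(B) = 9 + B
K(W) = W*(9 + W) (K(W) = (9 + W)*W = W*(9 + W))
J = 20 (J = 10*2 = 20)
(K(m(-1*(-4)))*J)*7 = (((-(-6)*(-4))*(9 - (-6)*(-4)))*20)*7 = (((-6*4)*(9 - 6*4))*20)*7 = (-24*(9 - 24)*20)*7 = (-24*(-15)*20)*7 = (360*20)*7 = 7200*7 = 50400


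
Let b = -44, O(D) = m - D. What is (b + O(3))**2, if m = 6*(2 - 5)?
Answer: 4225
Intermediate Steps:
m = -18 (m = 6*(-3) = -18)
O(D) = -18 - D
(b + O(3))**2 = (-44 + (-18 - 1*3))**2 = (-44 + (-18 - 3))**2 = (-44 - 21)**2 = (-65)**2 = 4225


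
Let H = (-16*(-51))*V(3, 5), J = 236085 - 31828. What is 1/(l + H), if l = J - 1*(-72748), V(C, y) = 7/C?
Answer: 1/278909 ≈ 3.5854e-6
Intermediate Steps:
J = 204257
H = 1904 (H = (-16*(-51))*(7/3) = 816*(7*(⅓)) = 816*(7/3) = 1904)
l = 277005 (l = 204257 - 1*(-72748) = 204257 + 72748 = 277005)
1/(l + H) = 1/(277005 + 1904) = 1/278909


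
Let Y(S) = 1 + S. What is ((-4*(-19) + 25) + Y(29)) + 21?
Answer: 152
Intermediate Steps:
((-4*(-19) + 25) + Y(29)) + 21 = ((-4*(-19) + 25) + (1 + 29)) + 21 = ((76 + 25) + 30) + 21 = (101 + 30) + 21 = 131 + 21 = 152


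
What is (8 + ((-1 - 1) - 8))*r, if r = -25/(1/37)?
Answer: 1850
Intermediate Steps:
r = -925 (r = -25/1/37 = -25*37 = -925)
(8 + ((-1 - 1) - 8))*r = (8 + ((-1 - 1) - 8))*(-925) = (8 + (-2 - 8))*(-925) = (8 - 10)*(-925) = -2*(-925) = 1850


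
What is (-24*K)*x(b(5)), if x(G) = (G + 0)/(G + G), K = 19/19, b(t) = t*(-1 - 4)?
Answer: -12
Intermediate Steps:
b(t) = -5*t (b(t) = t*(-5) = -5*t)
K = 1 (K = 19*(1/19) = 1)
x(G) = ½ (x(G) = G/((2*G)) = G*(1/(2*G)) = ½)
(-24*K)*x(b(5)) = -24*1*(½) = -24*½ = -12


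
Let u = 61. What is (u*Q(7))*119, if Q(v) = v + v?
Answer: 101626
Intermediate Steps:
Q(v) = 2*v
(u*Q(7))*119 = (61*(2*7))*119 = (61*14)*119 = 854*119 = 101626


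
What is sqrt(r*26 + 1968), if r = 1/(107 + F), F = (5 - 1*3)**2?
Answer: sqrt(24250614)/111 ≈ 44.365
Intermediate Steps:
F = 4 (F = (5 - 3)**2 = 2**2 = 4)
r = 1/111 (r = 1/(107 + 4) = 1/111 ≈ 0.0090090)
sqrt(r*26 + 1968) = sqrt((1/111)*26 + 1968) = sqrt(26/111 + 1968) = sqrt(218474/111) = sqrt(24250614)/111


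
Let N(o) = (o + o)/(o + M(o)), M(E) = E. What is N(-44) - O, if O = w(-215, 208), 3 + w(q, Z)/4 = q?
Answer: 873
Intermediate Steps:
w(q, Z) = -12 + 4*q
O = -872 (O = -12 + 4*(-215) = -12 - 860 = -872)
N(o) = 1 (N(o) = (o + o)/(o + o) = (2*o)/((2*o)) = (2*o)*(1/(2*o)) = 1)
N(-44) - O = 1 - 1*(-872) = 1 + 872 = 873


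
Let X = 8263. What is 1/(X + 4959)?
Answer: 1/13222 ≈ 7.5632e-5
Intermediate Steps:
1/(X + 4959) = 1/(8263 + 4959) = 1/13222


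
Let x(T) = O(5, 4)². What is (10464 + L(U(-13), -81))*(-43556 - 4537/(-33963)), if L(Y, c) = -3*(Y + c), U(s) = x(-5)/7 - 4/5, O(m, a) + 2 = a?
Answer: -184797081207393/396235 ≈ -4.6638e+8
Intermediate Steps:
O(m, a) = -2 + a
x(T) = 4 (x(T) = (-2 + 4)² = 2² = 4)
U(s) = -8/35 (U(s) = 4/7 - 4/5 = 4*(⅐) - 4*⅕ = 4/7 - ⅘ = -8/35)
L(Y, c) = -3*Y - 3*c
(10464 + L(U(-13), -81))*(-43556 - 4537/(-33963)) = (10464 + (-3*(-8/35) - 3*(-81)))*(-43556 - 4537/(-33963)) = (10464 + (24/35 + 243))*(-43556 - 4537*(-1/33963)) = (10464 + 8529/35)*(-43556 + 4537/33963) = (374769/35)*(-1479287891/33963) = -184797081207393/396235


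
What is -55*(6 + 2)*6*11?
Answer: -29040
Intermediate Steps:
-55*(6 + 2)*6*11 = -440*6*11 = -55*48*11 = -2640*11 = -29040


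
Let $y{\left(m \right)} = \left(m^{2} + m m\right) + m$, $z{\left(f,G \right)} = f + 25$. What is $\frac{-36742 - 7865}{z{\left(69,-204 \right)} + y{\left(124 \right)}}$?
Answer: $- \frac{44607}{30970} \approx -1.4403$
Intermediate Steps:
$z{\left(f,G \right)} = 25 + f$
$y{\left(m \right)} = m + 2 m^{2}$ ($y{\left(m \right)} = \left(m^{2} + m^{2}\right) + m = 2 m^{2} + m = m + 2 m^{2}$)
$\frac{-36742 - 7865}{z{\left(69,-204 \right)} + y{\left(124 \right)}} = \frac{-36742 - 7865}{\left(25 + 69\right) + 124 \left(1 + 2 \cdot 124\right)} = - \frac{44607}{94 + 124 \left(1 + 248\right)} = - \frac{44607}{94 + 124 \cdot 249} = - \frac{44607}{94 + 30876} = - \frac{44607}{30970}$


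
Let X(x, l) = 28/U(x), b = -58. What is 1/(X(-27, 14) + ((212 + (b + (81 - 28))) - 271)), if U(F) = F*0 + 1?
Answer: -1/36 ≈ -0.027778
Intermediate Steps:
U(F) = 1 (U(F) = 0 + 1 = 1)
X(x, l) = 28 (X(x, l) = 28/1 = 28*1 = 28)
1/(X(-27, 14) + ((212 + (b + (81 - 28))) - 271)) = 1/(28 + ((212 + (-58 + (81 - 28))) - 271)) = 1/(28 + ((212 + (-58 + 53)) - 271)) = 1/(28 + ((212 - 5) - 271)) = 1/(28 + (207 - 271)) = 1/(28 - 64) = 1/(-36) = -1/36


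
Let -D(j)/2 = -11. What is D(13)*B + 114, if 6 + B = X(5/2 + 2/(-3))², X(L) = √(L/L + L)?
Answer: 133/3 ≈ 44.333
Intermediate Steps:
D(j) = 22 (D(j) = -2*(-11) = 22)
X(L) = √(1 + L)
B = -19/6 (B = -6 + (√(1 + (5/2 + 2/(-3))))² = -6 + (√(1 + (5*(½) + 2*(-⅓))))² = -6 + (√(1 + (5/2 - ⅔)))² = -6 + (√(1 + 11/6))² = -6 + (√(17/6))² = -6 + (√102/6)² = -6 + 17/6 = -19/6 ≈ -3.1667)
D(13)*B + 114 = 22*(-19/6) + 114 = -209/3 + 114 = 133/3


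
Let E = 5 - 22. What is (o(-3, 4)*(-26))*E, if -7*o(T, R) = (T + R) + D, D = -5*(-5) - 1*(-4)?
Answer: -13260/7 ≈ -1894.3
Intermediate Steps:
D = 29 (D = 25 + 4 = 29)
o(T, R) = -29/7 - R/7 - T/7 (o(T, R) = -((T + R) + 29)/7 = -((R + T) + 29)/7 = -(29 + R + T)/7 = -29/7 - R/7 - T/7)
E = -17
(o(-3, 4)*(-26))*E = ((-29/7 - ⅐*4 - ⅐*(-3))*(-26))*(-17) = ((-29/7 - 4/7 + 3/7)*(-26))*(-17) = -30/7*(-26)*(-17) = (780/7)*(-17) = -13260/7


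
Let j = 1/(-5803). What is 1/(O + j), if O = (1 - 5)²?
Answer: 5803/92847 ≈ 0.062501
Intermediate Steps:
O = 16 (O = (-4)² = 16)
j = -1/5803 ≈ -0.00017232
1/(O + j) = 1/(16 - 1/5803) = 1/(92847/5803) = 5803/92847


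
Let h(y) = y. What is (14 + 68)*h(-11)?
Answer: -902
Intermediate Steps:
(14 + 68)*h(-11) = (14 + 68)*(-11) = 82*(-11) = -902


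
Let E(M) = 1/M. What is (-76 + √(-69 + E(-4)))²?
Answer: (152 - I*√277)²/4 ≈ 5706.8 - 1264.9*I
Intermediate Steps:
(-76 + √(-69 + E(-4)))² = (-76 + √(-69 + 1/(-4)))² = (-76 + √(-69 - ¼))² = (-76 + √(-277/4))² = (-76 + I*√277/2)²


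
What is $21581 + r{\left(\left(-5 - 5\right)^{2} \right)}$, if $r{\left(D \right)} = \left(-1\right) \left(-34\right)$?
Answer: $21615$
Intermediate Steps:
$r{\left(D \right)} = 34$
$21581 + r{\left(\left(-5 - 5\right)^{2} \right)} = 21581 + 34 = 21615$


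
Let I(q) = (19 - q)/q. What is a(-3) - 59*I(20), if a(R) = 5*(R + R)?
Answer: -541/20 ≈ -27.050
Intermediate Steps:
I(q) = (19 - q)/q
a(R) = 10*R (a(R) = 5*(2*R) = 10*R)
a(-3) - 59*I(20) = 10*(-3) - 59*(19 - 1*20)/20 = -30 - 59*(19 - 20)/20 = -30 - 59*(-1)/20 = -30 - 59*(-1/20) = -30 + 59/20 = -541/20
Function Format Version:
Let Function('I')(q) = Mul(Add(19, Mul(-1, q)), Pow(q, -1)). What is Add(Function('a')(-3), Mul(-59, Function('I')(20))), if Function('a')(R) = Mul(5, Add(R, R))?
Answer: Rational(-541, 20) ≈ -27.050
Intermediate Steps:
Function('I')(q) = Mul(Pow(q, -1), Add(19, Mul(-1, q)))
Function('a')(R) = Mul(10, R) (Function('a')(R) = Mul(5, Mul(2, R)) = Mul(10, R))
Add(Function('a')(-3), Mul(-59, Function('I')(20))) = Add(Mul(10, -3), Mul(-59, Mul(Pow(20, -1), Add(19, Mul(-1, 20))))) = Add(-30, Mul(-59, Mul(Rational(1, 20), Add(19, -20)))) = Add(-30, Mul(-59, Mul(Rational(1, 20), -1))) = Add(-30, Mul(-59, Rational(-1, 20))) = Add(-30, Rational(59, 20)) = Rational(-541, 20)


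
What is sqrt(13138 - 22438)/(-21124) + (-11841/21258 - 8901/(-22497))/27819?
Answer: -8574391/1478243629566 - 5*I*sqrt(93)/10562 ≈ -5.8004e-6 - 0.0045653*I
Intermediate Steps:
sqrt(13138 - 22438)/(-21124) + (-11841/21258 - 8901/(-22497))/27819 = sqrt(-9300)*(-1/21124) + (-11841*1/21258 - 8901*(-1/22497))*(1/27819) = (10*I*sqrt(93))*(-1/21124) + (-3947/7086 + 2967/7499)*(1/27819) = -5*I*sqrt(93)/10562 - 8574391/53137914*1/27819 = -5*I*sqrt(93)/10562 - 8574391/1478243629566 = -8574391/1478243629566 - 5*I*sqrt(93)/10562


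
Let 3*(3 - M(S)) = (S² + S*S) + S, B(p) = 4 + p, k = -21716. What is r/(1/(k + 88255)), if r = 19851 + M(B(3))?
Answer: 1318736441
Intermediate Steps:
M(S) = 3 - 2*S²/3 - S/3 (M(S) = 3 - ((S² + S*S) + S)/3 = 3 - ((S² + S²) + S)/3 = 3 - (2*S² + S)/3 = 3 - (S + 2*S²)/3 = 3 + (-2*S²/3 - S/3) = 3 - 2*S²/3 - S/3)
r = 19819 (r = 19851 + (3 - 2*(4 + 3)²/3 - (4 + 3)/3) = 19851 + (3 - ⅔*7² - ⅓*7) = 19851 + (3 - ⅔*49 - 7/3) = 19851 + (3 - 98/3 - 7/3) = 19851 - 32 = 19819)
r/(1/(k + 88255)) = 19819/(1/(-21716 + 88255)) = 19819/(1/66539) = 19819*66539 = 1318736441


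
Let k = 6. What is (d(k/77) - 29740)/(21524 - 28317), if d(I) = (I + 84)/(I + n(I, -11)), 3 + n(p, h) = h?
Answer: 15943877/3641048 ≈ 4.3789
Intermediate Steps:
n(p, h) = -3 + h
d(I) = (84 + I)/(-14 + I) (d(I) = (I + 84)/(I + (-3 - 11)) = (84 + I)/(I - 14) = (84 + I)/(-14 + I))
(d(k/77) - 29740)/(21524 - 28317) = ((84 + 6/77)/(-14 + 6/77) - 29740)/(21524 - 28317) = ((84 + 6*(1/77))/(-14 + 6*(1/77)) - 29740)/(-6793) = ((84 + 6/77)/(-14 + 6/77) - 29740)*(-1/6793) = ((6474/77)/(-1072/77) - 29740)*(-1/6793) = (-77/1072*6474/77 - 29740)*(-1/6793) = (-3237/536 - 29740)*(-1/6793) = -15943877/536*(-1/6793) = 15943877/3641048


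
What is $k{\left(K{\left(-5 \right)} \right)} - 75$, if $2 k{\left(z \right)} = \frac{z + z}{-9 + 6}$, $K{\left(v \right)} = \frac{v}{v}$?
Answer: $- \frac{226}{3} \approx -75.333$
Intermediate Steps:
$K{\left(v \right)} = 1$
$k{\left(z \right)} = - \frac{z}{3}$ ($k{\left(z \right)} = \frac{\left(z + z\right) \frac{1}{-9 + 6}}{2} = \frac{2 z \frac{1}{-3}}{2} = \frac{2 z \left(- \frac{1}{3}\right)}{2} = \frac{\left(- \frac{2}{3}\right) z}{2} = - \frac{z}{3}$)
$k{\left(K{\left(-5 \right)} \right)} - 75 = \left(- \frac{1}{3}\right) 1 - 75 = - \frac{1}{3} - 75 = - \frac{226}{3}$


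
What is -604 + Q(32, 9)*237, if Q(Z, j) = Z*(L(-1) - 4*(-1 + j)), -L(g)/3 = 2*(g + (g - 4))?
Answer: 29732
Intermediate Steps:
L(g) = 24 - 12*g (L(g) = -6*(g + (g - 4)) = -6*(g + (-4 + g)) = -6*(-4 + 2*g) = -3*(-8 + 4*g) = 24 - 12*g)
Q(Z, j) = Z*(40 - 4*j) (Q(Z, j) = Z*((24 - 12*(-1)) - 4*(-1 + j)) = Z*((24 + 12) + (4 - 4*j)) = Z*(36 + (4 - 4*j)) = Z*(40 - 4*j))
-604 + Q(32, 9)*237 = -604 + (4*32*(10 - 1*9))*237 = -604 + (4*32*(10 - 9))*237 = -604 + (4*32*1)*237 = -604 + 128*237 = -604 + 30336 = 29732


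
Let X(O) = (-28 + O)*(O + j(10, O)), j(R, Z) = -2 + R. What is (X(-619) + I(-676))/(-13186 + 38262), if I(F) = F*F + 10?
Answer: 852303/25076 ≈ 33.989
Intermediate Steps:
X(O) = (-28 + O)*(8 + O) (X(O) = (-28 + O)*(O + (-2 + 10)) = (-28 + O)*(O + 8) = (-28 + O)*(8 + O))
I(F) = 10 + F**2 (I(F) = F**2 + 10 = 10 + F**2)
(X(-619) + I(-676))/(-13186 + 38262) = ((-224 + (-619)**2 - 20*(-619)) + (10 + (-676)**2))/(-13186 + 38262) = ((-224 + 383161 + 12380) + (10 + 456976))/25076 = (395317 + 456986)*(1/25076) = 852303*(1/25076) = 852303/25076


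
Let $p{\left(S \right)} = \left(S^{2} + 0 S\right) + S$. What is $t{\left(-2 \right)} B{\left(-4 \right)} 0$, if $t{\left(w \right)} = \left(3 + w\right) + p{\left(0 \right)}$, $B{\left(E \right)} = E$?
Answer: $0$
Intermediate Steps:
$p{\left(S \right)} = S + S^{2}$ ($p{\left(S \right)} = \left(S^{2} + 0\right) + S = S^{2} + S = S + S^{2}$)
$t{\left(w \right)} = 3 + w$ ($t{\left(w \right)} = \left(3 + w\right) + 0 \left(1 + 0\right) = \left(3 + w\right) + 0 \cdot 1 = \left(3 + w\right) + 0 = 3 + w$)
$t{\left(-2 \right)} B{\left(-4 \right)} 0 = \left(3 - 2\right) \left(-4\right) 0 = 1 \left(-4\right) 0 = \left(-4\right) 0 = 0$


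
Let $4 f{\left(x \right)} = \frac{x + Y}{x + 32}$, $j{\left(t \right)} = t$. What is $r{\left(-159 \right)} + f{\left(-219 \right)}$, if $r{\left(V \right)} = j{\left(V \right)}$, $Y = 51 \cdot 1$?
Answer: $- \frac{29691}{187} \approx -158.78$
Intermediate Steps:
$Y = 51$
$f{\left(x \right)} = \frac{51 + x}{4 \left(32 + x\right)}$ ($f{\left(x \right)} = \frac{\left(x + 51\right) \frac{1}{x + 32}}{4} = \frac{\left(51 + x\right) \frac{1}{32 + x}}{4} = \frac{\frac{1}{32 + x} \left(51 + x\right)}{4} = \frac{51 + x}{4 \left(32 + x\right)}$)
$r{\left(V \right)} = V$
$r{\left(-159 \right)} + f{\left(-219 \right)} = -159 + \frac{51 - 219}{4 \left(32 - 219\right)} = -159 + \frac{1}{4} \frac{1}{-187} \left(-168\right) = -159 + \frac{1}{4} \left(- \frac{1}{187}\right) \left(-168\right) = -159 + \frac{42}{187} = - \frac{29691}{187}$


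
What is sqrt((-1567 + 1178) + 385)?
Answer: 2*I ≈ 2.0*I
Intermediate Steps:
sqrt((-1567 + 1178) + 385) = sqrt(-389 + 385) = sqrt(-4) = 2*I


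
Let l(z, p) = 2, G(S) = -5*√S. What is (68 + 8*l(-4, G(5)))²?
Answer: 7056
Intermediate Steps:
(68 + 8*l(-4, G(5)))² = (68 + 8*2)² = (68 + 16)² = 84² = 7056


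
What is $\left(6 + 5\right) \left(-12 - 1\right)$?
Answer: $-143$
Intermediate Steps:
$\left(6 + 5\right) \left(-12 - 1\right) = 11 \left(-13\right) = -143$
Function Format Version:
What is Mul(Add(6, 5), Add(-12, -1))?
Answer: -143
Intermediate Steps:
Mul(Add(6, 5), Add(-12, -1)) = Mul(11, -13) = -143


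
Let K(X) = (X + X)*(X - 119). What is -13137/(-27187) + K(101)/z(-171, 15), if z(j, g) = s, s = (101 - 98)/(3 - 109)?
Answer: 3492781401/27187 ≈ 1.2847e+5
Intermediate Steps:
s = -3/106 (s = 3/(-106) = 3*(-1/106) = -3/106 ≈ -0.028302)
z(j, g) = -3/106
K(X) = 2*X*(-119 + X) (K(X) = (2*X)*(-119 + X) = 2*X*(-119 + X))
-13137/(-27187) + K(101)/z(-171, 15) = -13137/(-27187) + (2*101*(-119 + 101))/(-3/106) = -13137*(-1/27187) + (2*101*(-18))*(-106/3) = 13137/27187 - 3636*(-106/3) = 13137/27187 + 128472 = 3492781401/27187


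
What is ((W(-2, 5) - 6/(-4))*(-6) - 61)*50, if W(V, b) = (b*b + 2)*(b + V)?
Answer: -27800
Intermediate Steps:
W(V, b) = (2 + b**2)*(V + b) (W(V, b) = (b**2 + 2)*(V + b) = (2 + b**2)*(V + b))
((W(-2, 5) - 6/(-4))*(-6) - 61)*50 = (((5**3 + 2*(-2) + 2*5 - 2*5**2) - 6/(-4))*(-6) - 61)*50 = (((125 - 4 + 10 - 2*25) - 6*(-1/4))*(-6) - 61)*50 = (((125 - 4 + 10 - 50) + 3/2)*(-6) - 61)*50 = ((81 + 3/2)*(-6) - 61)*50 = ((165/2)*(-6) - 61)*50 = (-495 - 61)*50 = -556*50 = -27800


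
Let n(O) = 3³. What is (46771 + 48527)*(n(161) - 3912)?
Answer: -370232730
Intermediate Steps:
n(O) = 27
(46771 + 48527)*(n(161) - 3912) = (46771 + 48527)*(27 - 3912) = 95298*(-3885) = -370232730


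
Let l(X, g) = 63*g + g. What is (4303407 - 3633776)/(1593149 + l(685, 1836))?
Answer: 669631/1710653 ≈ 0.39145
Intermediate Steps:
l(X, g) = 64*g
(4303407 - 3633776)/(1593149 + l(685, 1836)) = (4303407 - 3633776)/(1593149 + 64*1836) = 669631/(1593149 + 117504) = 669631/1710653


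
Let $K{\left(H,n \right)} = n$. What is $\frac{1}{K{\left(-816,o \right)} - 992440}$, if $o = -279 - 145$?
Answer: $- \frac{1}{992864} \approx -1.0072 \cdot 10^{-6}$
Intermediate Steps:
$o = -424$ ($o = -279 - 145 = -424$)
$\frac{1}{K{\left(-816,o \right)} - 992440} = \frac{1}{-424 - 992440} = \frac{1}{-992864} = - \frac{1}{992864}$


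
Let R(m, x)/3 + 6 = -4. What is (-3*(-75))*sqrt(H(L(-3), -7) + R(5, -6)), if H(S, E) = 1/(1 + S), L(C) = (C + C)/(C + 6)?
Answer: 225*I*sqrt(31) ≈ 1252.7*I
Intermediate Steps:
R(m, x) = -30 (R(m, x) = -18 + 3*(-4) = -18 - 12 = -30)
L(C) = 2*C/(6 + C) (L(C) = (2*C)/(6 + C) = 2*C/(6 + C))
(-3*(-75))*sqrt(H(L(-3), -7) + R(5, -6)) = (-3*(-75))*sqrt(1/(1 + 2*(-3)/(6 - 3)) - 30) = 225*sqrt(1/(1 + 2*(-3)/3) - 30) = 225*sqrt(1/(1 + 2*(-3)*(1/3)) - 30) = 225*sqrt(1/(1 - 2) - 30) = 225*sqrt(1/(-1) - 30) = 225*sqrt(-1 - 30) = 225*sqrt(-31) = 225*(I*sqrt(31)) = 225*I*sqrt(31)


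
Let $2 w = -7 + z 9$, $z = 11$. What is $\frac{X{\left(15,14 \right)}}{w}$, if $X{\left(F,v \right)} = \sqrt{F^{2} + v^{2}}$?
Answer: $\frac{\sqrt{421}}{46} \approx 0.44605$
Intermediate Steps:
$w = 46$ ($w = \frac{-7 + 11 \cdot 9}{2} = \frac{-7 + 99}{2} = \frac{1}{2} \cdot 92 = 46$)
$\frac{X{\left(15,14 \right)}}{w} = \frac{\sqrt{15^{2} + 14^{2}}}{46} = \sqrt{225 + 196} \cdot \frac{1}{46} = \sqrt{421} \cdot \frac{1}{46} = \frac{\sqrt{421}}{46}$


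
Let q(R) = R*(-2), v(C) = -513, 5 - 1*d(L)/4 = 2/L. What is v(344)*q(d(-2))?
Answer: 24624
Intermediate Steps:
d(L) = 20 - 8/L
q(R) = -2*R
v(344)*q(d(-2)) = -(-1026)*(20 - 8/(-2)) = -(-1026)*(20 - 8*(-1/2)) = -(-1026)*(20 + 4) = -(-1026)*24 = -513*(-48) = 24624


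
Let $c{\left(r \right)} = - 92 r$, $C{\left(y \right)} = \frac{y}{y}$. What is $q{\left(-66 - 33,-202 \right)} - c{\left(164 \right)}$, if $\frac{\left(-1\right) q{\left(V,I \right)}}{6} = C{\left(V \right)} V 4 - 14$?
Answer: $17548$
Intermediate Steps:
$C{\left(y \right)} = 1$
$q{\left(V,I \right)} = 84 - 24 V$ ($q{\left(V,I \right)} = - 6 \left(1 V 4 - 14\right) = - 6 \left(V 4 - 14\right) = - 6 \left(4 V - 14\right) = - 6 \left(-14 + 4 V\right) = 84 - 24 V$)
$q{\left(-66 - 33,-202 \right)} - c{\left(164 \right)} = \left(84 - 24 \left(-66 - 33\right)\right) - \left(-92\right) 164 = \left(84 - 24 \left(-66 - 33\right)\right) - -15088 = \left(84 - -2376\right) + 15088 = \left(84 + 2376\right) + 15088 = 2460 + 15088 = 17548$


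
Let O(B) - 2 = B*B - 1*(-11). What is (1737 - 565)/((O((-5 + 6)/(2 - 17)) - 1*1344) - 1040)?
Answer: -131850/266737 ≈ -0.49431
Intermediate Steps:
O(B) = 13 + B² (O(B) = 2 + (B*B - 1*(-11)) = 2 + (B² + 11) = 2 + (11 + B²) = 13 + B²)
(1737 - 565)/((O((-5 + 6)/(2 - 17)) - 1*1344) - 1040) = (1737 - 565)/(((13 + ((-5 + 6)/(2 - 17))²) - 1*1344) - 1040) = 1172/(((13 + (1/(-15))²) - 1344) - 1040) = 1172/(((13 + (1*(-1/15))²) - 1344) - 1040) = 1172/(((13 + (-1/15)²) - 1344) - 1040) = 1172/(((13 + 1/225) - 1344) - 1040) = 1172/((2926/225 - 1344) - 1040) = 1172/(-299474/225 - 1040) = 1172/(-533474/225) = 1172*(-225/533474) = -131850/266737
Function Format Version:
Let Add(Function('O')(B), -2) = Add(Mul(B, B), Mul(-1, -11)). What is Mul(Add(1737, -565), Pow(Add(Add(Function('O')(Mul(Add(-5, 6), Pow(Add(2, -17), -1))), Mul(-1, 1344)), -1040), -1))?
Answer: Rational(-131850, 266737) ≈ -0.49431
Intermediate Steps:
Function('O')(B) = Add(13, Pow(B, 2)) (Function('O')(B) = Add(2, Add(Mul(B, B), Mul(-1, -11))) = Add(2, Add(Pow(B, 2), 11)) = Add(2, Add(11, Pow(B, 2))) = Add(13, Pow(B, 2)))
Mul(Add(1737, -565), Pow(Add(Add(Function('O')(Mul(Add(-5, 6), Pow(Add(2, -17), -1))), Mul(-1, 1344)), -1040), -1)) = Mul(Add(1737, -565), Pow(Add(Add(Add(13, Pow(Mul(Add(-5, 6), Pow(Add(2, -17), -1)), 2)), Mul(-1, 1344)), -1040), -1)) = Mul(1172, Pow(Add(Add(Add(13, Pow(Mul(1, Pow(-15, -1)), 2)), -1344), -1040), -1)) = Mul(1172, Pow(Add(Add(Add(13, Pow(Mul(1, Rational(-1, 15)), 2)), -1344), -1040), -1)) = Mul(1172, Pow(Add(Add(Add(13, Pow(Rational(-1, 15), 2)), -1344), -1040), -1)) = Mul(1172, Pow(Add(Add(Add(13, Rational(1, 225)), -1344), -1040), -1)) = Mul(1172, Pow(Add(Add(Rational(2926, 225), -1344), -1040), -1)) = Mul(1172, Pow(Add(Rational(-299474, 225), -1040), -1)) = Mul(1172, Pow(Rational(-533474, 225), -1)) = Mul(1172, Rational(-225, 533474)) = Rational(-131850, 266737)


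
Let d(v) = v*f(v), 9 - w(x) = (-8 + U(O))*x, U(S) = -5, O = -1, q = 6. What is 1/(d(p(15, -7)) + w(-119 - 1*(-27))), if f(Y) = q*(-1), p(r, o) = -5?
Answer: -1/1157 ≈ -0.00086430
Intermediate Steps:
f(Y) = -6 (f(Y) = 6*(-1) = -6)
w(x) = 9 + 13*x (w(x) = 9 - (-8 - 5)*x = 9 - (-13)*x = 9 + 13*x)
d(v) = -6*v (d(v) = v*(-6) = -6*v)
1/(d(p(15, -7)) + w(-119 - 1*(-27))) = 1/(-6*(-5) + (9 + 13*(-119 - 1*(-27)))) = 1/(30 + (9 + 13*(-119 + 27))) = 1/(30 + (9 + 13*(-92))) = 1/(30 + (9 - 1196)) = 1/(30 - 1187) = 1/(-1157) = -1/1157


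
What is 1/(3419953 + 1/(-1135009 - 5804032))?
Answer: 6939041/23731194085072 ≈ 2.9240e-7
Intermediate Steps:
1/(3419953 + 1/(-1135009 - 5804032)) = 1/(3419953 + 1/(-6939041)) = 1/(3419953 - 1/6939041) = 1/(23731194085072/6939041) = 6939041/23731194085072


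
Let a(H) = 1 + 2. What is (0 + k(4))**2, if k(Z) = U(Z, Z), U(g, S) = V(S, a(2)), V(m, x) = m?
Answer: 16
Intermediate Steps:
a(H) = 3
U(g, S) = S
k(Z) = Z
(0 + k(4))**2 = (0 + 4)**2 = 4**2 = 16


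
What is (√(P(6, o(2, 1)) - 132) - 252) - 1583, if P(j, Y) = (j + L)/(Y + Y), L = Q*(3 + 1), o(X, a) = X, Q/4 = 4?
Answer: -1835 + I*√458/2 ≈ -1835.0 + 10.7*I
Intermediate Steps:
Q = 16 (Q = 4*4 = 16)
L = 64 (L = 16*(3 + 1) = 16*4 = 64)
P(j, Y) = (64 + j)/(2*Y) (P(j, Y) = (j + 64)/(Y + Y) = (64 + j)/((2*Y)) = (64 + j)*(1/(2*Y)) = (64 + j)/(2*Y))
(√(P(6, o(2, 1)) - 132) - 252) - 1583 = (√((½)*(64 + 6)/2 - 132) - 252) - 1583 = (√((½)*(½)*70 - 132) - 252) - 1583 = (√(35/2 - 132) - 252) - 1583 = (√(-229/2) - 252) - 1583 = (I*√458/2 - 252) - 1583 = (-252 + I*√458/2) - 1583 = -1835 + I*√458/2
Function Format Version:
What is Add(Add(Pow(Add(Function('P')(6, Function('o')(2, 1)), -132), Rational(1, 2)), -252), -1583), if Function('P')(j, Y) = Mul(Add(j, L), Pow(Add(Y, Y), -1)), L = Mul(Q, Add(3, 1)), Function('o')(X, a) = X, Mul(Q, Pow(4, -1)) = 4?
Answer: Add(-1835, Mul(Rational(1, 2), I, Pow(458, Rational(1, 2)))) ≈ Add(-1835.0, Mul(10.700, I))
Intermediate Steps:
Q = 16 (Q = Mul(4, 4) = 16)
L = 64 (L = Mul(16, Add(3, 1)) = Mul(16, 4) = 64)
Function('P')(j, Y) = Mul(Rational(1, 2), Pow(Y, -1), Add(64, j)) (Function('P')(j, Y) = Mul(Add(j, 64), Pow(Add(Y, Y), -1)) = Mul(Add(64, j), Pow(Mul(2, Y), -1)) = Mul(Add(64, j), Mul(Rational(1, 2), Pow(Y, -1))) = Mul(Rational(1, 2), Pow(Y, -1), Add(64, j)))
Add(Add(Pow(Add(Function('P')(6, Function('o')(2, 1)), -132), Rational(1, 2)), -252), -1583) = Add(Add(Pow(Add(Mul(Rational(1, 2), Pow(2, -1), Add(64, 6)), -132), Rational(1, 2)), -252), -1583) = Add(Add(Pow(Add(Mul(Rational(1, 2), Rational(1, 2), 70), -132), Rational(1, 2)), -252), -1583) = Add(Add(Pow(Add(Rational(35, 2), -132), Rational(1, 2)), -252), -1583) = Add(Add(Pow(Rational(-229, 2), Rational(1, 2)), -252), -1583) = Add(Add(Mul(Rational(1, 2), I, Pow(458, Rational(1, 2))), -252), -1583) = Add(Add(-252, Mul(Rational(1, 2), I, Pow(458, Rational(1, 2)))), -1583) = Add(-1835, Mul(Rational(1, 2), I, Pow(458, Rational(1, 2))))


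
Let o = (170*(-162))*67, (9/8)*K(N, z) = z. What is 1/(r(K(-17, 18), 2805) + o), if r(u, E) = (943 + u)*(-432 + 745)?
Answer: -1/1545013 ≈ -6.4724e-7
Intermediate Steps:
K(N, z) = 8*z/9
o = -1845180 (o = -27540*67 = -1845180)
r(u, E) = 295159 + 313*u (r(u, E) = (943 + u)*313 = 295159 + 313*u)
1/(r(K(-17, 18), 2805) + o) = 1/((295159 + 313*((8/9)*18)) - 1845180) = 1/((295159 + 313*16) - 1845180) = 1/((295159 + 5008) - 1845180) = 1/(300167 - 1845180) = 1/(-1545013) = -1/1545013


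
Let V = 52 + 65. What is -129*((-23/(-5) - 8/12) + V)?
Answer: -78002/5 ≈ -15600.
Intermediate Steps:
V = 117
-129*((-23/(-5) - 8/12) + V) = -129*((-23/(-5) - 8/12) + 117) = -129*((-23*(-⅕) - 8*1/12) + 117) = -129*((23/5 - ⅔) + 117) = -129*(59/15 + 117) = -129*1814/15 = -78002/5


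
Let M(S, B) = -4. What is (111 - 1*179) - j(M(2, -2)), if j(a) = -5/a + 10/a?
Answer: -267/4 ≈ -66.750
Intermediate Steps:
j(a) = 5/a
(111 - 1*179) - j(M(2, -2)) = (111 - 1*179) - 5/(-4) = (111 - 179) - 5*(-1)/4 = -68 - 1*(-5/4) = -68 + 5/4 = -267/4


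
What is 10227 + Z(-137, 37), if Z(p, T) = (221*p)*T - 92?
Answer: -1110114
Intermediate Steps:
Z(p, T) = -92 + 221*T*p (Z(p, T) = 221*T*p - 92 = -92 + 221*T*p)
10227 + Z(-137, 37) = 10227 + (-92 + 221*37*(-137)) = 10227 + (-92 - 1120249) = 10227 - 1120341 = -1110114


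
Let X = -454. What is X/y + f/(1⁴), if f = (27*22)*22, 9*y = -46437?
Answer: 202280934/15479 ≈ 13068.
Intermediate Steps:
y = -15479/3 (y = (⅑)*(-46437) = -15479/3 ≈ -5159.7)
f = 13068 (f = 594*22 = 13068)
X/y + f/(1⁴) = -454/(-15479/3) + 13068/(1⁴) = -454*(-3/15479) + 13068/1 = 1362/15479 + 13068*1 = 1362/15479 + 13068 = 202280934/15479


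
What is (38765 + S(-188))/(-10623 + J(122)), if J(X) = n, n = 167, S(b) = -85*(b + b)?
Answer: -70725/10456 ≈ -6.7641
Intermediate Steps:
S(b) = -170*b
J(X) = 167
(38765 + S(-188))/(-10623 + J(122)) = (38765 - 170*(-188))/(-10623 + 167) = (38765 + 31960)/(-10456) = 70725*(-1/10456) = -70725/10456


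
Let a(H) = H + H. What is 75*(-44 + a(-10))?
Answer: -4800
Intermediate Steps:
a(H) = 2*H
75*(-44 + a(-10)) = 75*(-44 + 2*(-10)) = 75*(-44 - 20) = 75*(-64) = -4800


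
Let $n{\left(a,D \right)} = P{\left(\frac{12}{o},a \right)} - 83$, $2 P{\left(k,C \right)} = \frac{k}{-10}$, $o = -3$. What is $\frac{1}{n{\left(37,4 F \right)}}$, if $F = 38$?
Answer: $- \frac{5}{414} \approx -0.012077$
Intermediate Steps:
$P{\left(k,C \right)} = - \frac{k}{20}$ ($P{\left(k,C \right)} = \frac{k \frac{1}{-10}}{2} = \frac{k \left(- \frac{1}{10}\right)}{2} = \frac{\left(- \frac{1}{10}\right) k}{2} = - \frac{k}{20}$)
$n{\left(a,D \right)} = - \frac{414}{5}$ ($n{\left(a,D \right)} = - \frac{12 \frac{1}{-3}}{20} - 83 = - \frac{12 \left(- \frac{1}{3}\right)}{20} - 83 = \left(- \frac{1}{20}\right) \left(-4\right) - 83 = \frac{1}{5} - 83 = - \frac{414}{5}$)
$\frac{1}{n{\left(37,4 F \right)}} = \frac{1}{- \frac{414}{5}} = - \frac{5}{414}$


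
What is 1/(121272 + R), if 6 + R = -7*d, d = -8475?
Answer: 1/180591 ≈ 5.5374e-6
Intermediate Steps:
R = 59319 (R = -6 - 7*(-8475) = -6 + 59325 = 59319)
1/(121272 + R) = 1/(121272 + 59319) = 1/180591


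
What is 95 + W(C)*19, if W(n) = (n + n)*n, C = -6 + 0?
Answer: 1463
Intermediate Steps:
C = -6
W(n) = 2*n² (W(n) = (2*n)*n = 2*n²)
95 + W(C)*19 = 95 + (2*(-6)²)*19 = 95 + (2*36)*19 = 95 + 72*19 = 95 + 1368 = 1463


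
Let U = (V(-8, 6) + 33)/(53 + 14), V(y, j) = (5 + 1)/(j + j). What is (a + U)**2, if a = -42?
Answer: 6889/4 ≈ 1722.3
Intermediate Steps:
V(y, j) = 3/j (V(y, j) = 6/((2*j)) = 6*(1/(2*j)) = 3/j)
U = 1/2 (U = (3/6 + 33)/(53 + 14) = (3*(1/6) + 33)/67 = (1/2 + 33)*(1/67) = (67/2)*(1/67) = 1/2 ≈ 0.50000)
(a + U)**2 = (-42 + 1/2)**2 = (-83/2)**2 = 6889/4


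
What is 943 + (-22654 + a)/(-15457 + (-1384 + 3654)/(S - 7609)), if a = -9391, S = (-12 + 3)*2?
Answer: 111417326102/117892809 ≈ 945.07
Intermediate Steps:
S = -18 (S = -9*2 = -18)
943 + (-22654 + a)/(-15457 + (-1384 + 3654)/(S - 7609)) = 943 + (-22654 - 9391)/(-15457 + (-1384 + 3654)/(-18 - 7609)) = 943 - 32045/(-15457 + 2270/(-7627)) = 943 - 32045/(-15457 + 2270*(-1/7627)) = 943 - 32045/(-15457 - 2270/7627) = 943 - 32045/(-117892809/7627) = 943 - 32045*(-7627/117892809) = 943 + 244407215/117892809 = 111417326102/117892809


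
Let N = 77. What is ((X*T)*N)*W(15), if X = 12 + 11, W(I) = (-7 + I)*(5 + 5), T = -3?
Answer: -425040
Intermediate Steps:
W(I) = -70 + 10*I (W(I) = (-7 + I)*10 = -70 + 10*I)
X = 23
((X*T)*N)*W(15) = ((23*(-3))*77)*(-70 + 10*15) = (-69*77)*(-70 + 150) = -5313*80 = -425040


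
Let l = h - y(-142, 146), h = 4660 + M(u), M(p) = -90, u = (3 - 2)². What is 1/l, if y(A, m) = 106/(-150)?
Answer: 75/342803 ≈ 0.00021878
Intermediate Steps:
u = 1 (u = 1² = 1)
y(A, m) = -53/75 (y(A, m) = 106*(-1/150) = -53/75)
h = 4570 (h = 4660 - 90 = 4570)
l = 342803/75 (l = 4570 - 1*(-53/75) = 4570 + 53/75 = 342803/75 ≈ 4570.7)
1/l = 1/(342803/75) = 75/342803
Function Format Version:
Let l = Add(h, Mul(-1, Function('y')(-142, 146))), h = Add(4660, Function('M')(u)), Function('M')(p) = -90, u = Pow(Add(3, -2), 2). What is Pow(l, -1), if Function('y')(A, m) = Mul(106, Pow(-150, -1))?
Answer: Rational(75, 342803) ≈ 0.00021878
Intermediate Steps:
u = 1 (u = Pow(1, 2) = 1)
Function('y')(A, m) = Rational(-53, 75) (Function('y')(A, m) = Mul(106, Rational(-1, 150)) = Rational(-53, 75))
h = 4570 (h = Add(4660, -90) = 4570)
l = Rational(342803, 75) (l = Add(4570, Mul(-1, Rational(-53, 75))) = Add(4570, Rational(53, 75)) = Rational(342803, 75) ≈ 4570.7)
Pow(l, -1) = Pow(Rational(342803, 75), -1) = Rational(75, 342803)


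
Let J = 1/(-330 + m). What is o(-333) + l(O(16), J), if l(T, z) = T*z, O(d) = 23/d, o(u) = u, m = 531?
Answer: -1070905/3216 ≈ -332.99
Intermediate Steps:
J = 1/201 (J = 1/(-330 + 531) = 1/201 ≈ 0.0049751)
o(-333) + l(O(16), J) = -333 + (23/16)*(1/201) = -333 + 23/3216 = -1070905/3216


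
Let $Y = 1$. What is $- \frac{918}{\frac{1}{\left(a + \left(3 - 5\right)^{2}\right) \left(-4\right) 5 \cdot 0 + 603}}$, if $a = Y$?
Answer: $-553554$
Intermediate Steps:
$a = 1$
$- \frac{918}{\frac{1}{\left(a + \left(3 - 5\right)^{2}\right) \left(-4\right) 5 \cdot 0 + 603}} = - \frac{918}{\frac{1}{\left(1 + \left(3 - 5\right)^{2}\right) \left(-4\right) 5 \cdot 0 + 603}} = - \frac{918}{\frac{1}{\left(1 + \left(-2\right)^{2}\right) \left(\left(-20\right) 0\right) + 603}} = - \frac{918}{\frac{1}{\left(1 + 4\right) 0 + 603}} = - \frac{918}{\frac{1}{5 \cdot 0 + 603}} = - \frac{918}{\frac{1}{0 + 603}} = - \frac{918}{\frac{1}{603}} = - 918 \frac{1}{\frac{1}{603}} = \left(-918\right) 603 = -553554$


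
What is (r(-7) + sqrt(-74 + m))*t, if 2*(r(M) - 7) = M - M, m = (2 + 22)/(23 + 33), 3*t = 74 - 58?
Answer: 112/3 + 16*I*sqrt(3605)/21 ≈ 37.333 + 45.746*I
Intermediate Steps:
t = 16/3 (t = (74 - 58)/3 = (1/3)*16 = 16/3 ≈ 5.3333)
m = 3/7 (m = 24/56 = 24*(1/56) = 3/7 ≈ 0.42857)
r(M) = 7 (r(M) = 7 + (M - M)/2 = 7 + (1/2)*0 = 7 + 0 = 7)
(r(-7) + sqrt(-74 + m))*t = (7 + sqrt(-74 + 3/7))*(16/3) = (7 + sqrt(-515/7))*(16/3) = (7 + I*sqrt(3605)/7)*(16/3) = 112/3 + 16*I*sqrt(3605)/21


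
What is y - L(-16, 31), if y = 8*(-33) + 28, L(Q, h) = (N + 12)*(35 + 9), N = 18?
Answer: -1556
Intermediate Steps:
L(Q, h) = 1320 (L(Q, h) = (18 + 12)*(35 + 9) = 30*44 = 1320)
y = -236 (y = -264 + 28 = -236)
y - L(-16, 31) = -236 - 1*1320 = -236 - 1320 = -1556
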